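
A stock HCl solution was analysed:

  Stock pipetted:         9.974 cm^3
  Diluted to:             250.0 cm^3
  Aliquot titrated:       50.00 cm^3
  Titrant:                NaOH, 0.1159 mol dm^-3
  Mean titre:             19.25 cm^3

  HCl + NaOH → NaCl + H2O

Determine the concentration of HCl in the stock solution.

1.118 mol/L

n(NaOH) = 0.01925 × 0.1159 = 2.231 × 10^-3 mol
n(HCl) in the aliquot = 2.231 × 10^-3 mol (1:1 ratio)
[HCl]_dilute = 2.231 × 10^-3 / 0.05000 = 0.04462 mol/L
Dilution factor = 250.0 / 9.974 = 25.07
[HCl]_stock = 0.04462 × 25.07 = 1.118 mol/L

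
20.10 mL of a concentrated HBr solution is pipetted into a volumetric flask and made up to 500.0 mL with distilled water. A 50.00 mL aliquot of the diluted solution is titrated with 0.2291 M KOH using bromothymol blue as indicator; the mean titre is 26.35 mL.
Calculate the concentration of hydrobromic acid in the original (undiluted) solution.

HBr + KOH → KBr + H2O
n(KOH) = 0.02635 × 0.2291 = 6.037 × 10^-3 mol
n(HBr) in the aliquot = 6.037 × 10^-3 mol (1:1 ratio)
[HBr]_dilute = 6.037 × 10^-3 / 0.05000 = 0.1207 mol/L
Dilution factor = 500.0 / 20.10 = 24.88
[HBr]_stock = 0.1207 × 24.88 = 3.003 mol/L

3.003 M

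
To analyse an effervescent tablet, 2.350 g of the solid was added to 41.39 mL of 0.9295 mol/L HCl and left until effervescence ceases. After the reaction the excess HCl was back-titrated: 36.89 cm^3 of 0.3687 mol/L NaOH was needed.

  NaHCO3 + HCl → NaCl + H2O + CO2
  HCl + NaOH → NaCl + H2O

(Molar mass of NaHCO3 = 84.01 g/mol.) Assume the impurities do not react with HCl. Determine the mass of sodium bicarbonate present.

n(HCl) added = 0.04139 × 0.9295 = 0.03847 mol
n(NaOH) used in back-titration = 0.03689 × 0.3687 = 0.01360 mol
n(HCl) left over = 0.01360 mol (1:1 ratio)
n(HCl) consumed by analyte = 0.03847 − 0.01360 = 0.02487 mol
n(NaHCO3) = 0.02487 mol (1:1 ratio)
mass of NaHCO3 = 0.02487 × 84.01 = 2.089 g

2.089 g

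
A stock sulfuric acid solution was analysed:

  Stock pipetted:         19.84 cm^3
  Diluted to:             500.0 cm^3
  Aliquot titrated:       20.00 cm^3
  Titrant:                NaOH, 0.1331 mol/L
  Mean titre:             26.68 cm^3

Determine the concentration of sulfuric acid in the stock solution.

2.237 mol/L

H2SO4 + 2 NaOH → Na2SO4 + 2 H2O
n(NaOH) = 0.02668 × 0.1331 = 3.551 × 10^-3 mol
From the 1:2 ratio, n(H2SO4) in the aliquot = 1/2 × 3.551 × 10^-3 = 1.776 × 10^-3 mol
[H2SO4]_dilute = 1.776 × 10^-3 / 0.02000 = 0.08878 mol/L
Dilution factor = 500.0 / 19.84 = 25.20
[H2SO4]_stock = 0.08878 × 25.20 = 2.237 mol/L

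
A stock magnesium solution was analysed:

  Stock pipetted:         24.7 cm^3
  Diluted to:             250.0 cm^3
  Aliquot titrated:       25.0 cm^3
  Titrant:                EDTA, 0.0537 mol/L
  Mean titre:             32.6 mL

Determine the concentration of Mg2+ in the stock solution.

0.709 mol/L

Mg^2+ + EDTA^4- → [Mg(EDTA)]^2-
n(EDTA) = 0.0326 × 0.0537 = 1.75 × 10^-3 mol
n(Mg2+) in the aliquot = 1.75 × 10^-3 mol (1:1 ratio)
[Mg2+]_dilute = 1.75 × 10^-3 / 0.0250 = 0.0700 mol/L
Dilution factor = 250.0 / 24.7 = 10.12
[Mg2+]_stock = 0.0700 × 10.12 = 0.709 mol/L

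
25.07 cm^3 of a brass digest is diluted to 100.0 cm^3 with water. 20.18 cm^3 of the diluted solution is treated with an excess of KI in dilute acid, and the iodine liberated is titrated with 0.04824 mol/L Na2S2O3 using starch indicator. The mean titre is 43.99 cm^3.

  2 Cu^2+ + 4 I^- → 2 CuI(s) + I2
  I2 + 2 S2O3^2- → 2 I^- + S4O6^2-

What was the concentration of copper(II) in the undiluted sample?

n(S2O3^2-) = 0.04399 × 0.04824 = 2.122 × 10^-3 mol
n(I2) = n(S2O3^2-)/2 = 1.061 × 10^-3 mol
From the 2:1 ratio, n(Cu2+) in the aliquot = 2/1 × 1.061 × 10^-3 = 2.122 × 10^-3 mol
[Cu2+]_dilute = 2.122 × 10^-3 / 0.02018 = 0.1052 mol/L
[Cu2+]_original = 0.1052 × 100.0/25.07 = 0.4195 mol/L

0.4195 mol/L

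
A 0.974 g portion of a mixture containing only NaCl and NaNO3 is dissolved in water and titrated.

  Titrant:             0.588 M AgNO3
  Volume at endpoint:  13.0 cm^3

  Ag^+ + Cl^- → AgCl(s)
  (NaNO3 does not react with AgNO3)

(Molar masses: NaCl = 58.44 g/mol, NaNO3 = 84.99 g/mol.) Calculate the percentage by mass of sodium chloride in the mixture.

n(AgNO3) = 0.0130 × 0.588 = 7.64 × 10^-3 mol
Let x = n(NaCl), y = n(NaNO3).
Titrant: 1x = 7.64 × 10^-3;  mass: 58.44x + 84.99y = 0.974
Solving, x = 7.64 × 10^-3 mol, y = 6.20 × 10^-3 mol
mass of NaCl = 7.64 × 10^-3 × 58.44 = 0.447 g
% NaCl = 0.447 / 0.974 × 100 = 45.9 %

45.9 %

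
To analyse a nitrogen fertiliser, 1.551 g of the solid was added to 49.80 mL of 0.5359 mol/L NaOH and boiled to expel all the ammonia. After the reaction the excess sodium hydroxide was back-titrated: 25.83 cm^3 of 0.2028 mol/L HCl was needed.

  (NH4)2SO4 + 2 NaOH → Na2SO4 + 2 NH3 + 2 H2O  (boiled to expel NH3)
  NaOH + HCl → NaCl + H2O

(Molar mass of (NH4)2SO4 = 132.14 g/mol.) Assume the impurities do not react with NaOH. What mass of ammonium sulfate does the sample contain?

n(NaOH) added = 0.04980 × 0.5359 = 0.02669 mol
n(HCl) used in back-titration = 0.02583 × 0.2028 = 5.238 × 10^-3 mol
n(NaOH) left over = 5.238 × 10^-3 mol (1:1 ratio)
n(NaOH) consumed by analyte = 0.02669 − 5.238 × 10^-3 = 0.02145 mol
From the 1:2 ratio, n((NH4)2SO4) = 1/2 × 0.02145 = 0.01072 mol
mass of (NH4)2SO4 = 0.01072 × 132.14 = 1.417 g

1.417 g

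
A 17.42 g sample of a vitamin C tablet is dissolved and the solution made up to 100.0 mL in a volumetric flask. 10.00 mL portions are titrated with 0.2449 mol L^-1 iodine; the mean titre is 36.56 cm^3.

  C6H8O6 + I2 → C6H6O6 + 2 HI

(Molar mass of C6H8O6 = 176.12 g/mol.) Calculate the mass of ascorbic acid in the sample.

15.77 g

n(I2) per titration = 0.03656 × 0.2449 = 8.954 × 10^-3 mol
n(C6H8O6) in each aliquot = 8.954 × 10^-3 mol (1:1 ratio)
n(C6H8O6) in the whole flask = 8.954 × 10^-3 × 100.0/10.00 = 0.08954 mol
mass of C6H8O6 = 0.08954 × 176.12 = 15.77 g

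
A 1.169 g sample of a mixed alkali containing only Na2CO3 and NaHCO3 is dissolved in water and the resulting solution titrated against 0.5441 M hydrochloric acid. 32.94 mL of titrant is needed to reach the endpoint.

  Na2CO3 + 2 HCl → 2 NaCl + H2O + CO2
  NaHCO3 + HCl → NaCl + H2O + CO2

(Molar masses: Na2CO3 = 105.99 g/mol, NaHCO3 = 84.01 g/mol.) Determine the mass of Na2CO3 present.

0.5753 g

n(HCl) = 0.03294 × 0.5441 = 0.01792 mol
Let x = n(Na2CO3), y = n(NaHCO3).
Titrant: 2x + 1y = 0.01792;  mass: 105.99x + 84.01y = 1.169
Solving, x = 5.428 × 10^-3 mol, y = 7.067 × 10^-3 mol
mass of Na2CO3 = 5.428 × 10^-3 × 105.99 = 0.5753 g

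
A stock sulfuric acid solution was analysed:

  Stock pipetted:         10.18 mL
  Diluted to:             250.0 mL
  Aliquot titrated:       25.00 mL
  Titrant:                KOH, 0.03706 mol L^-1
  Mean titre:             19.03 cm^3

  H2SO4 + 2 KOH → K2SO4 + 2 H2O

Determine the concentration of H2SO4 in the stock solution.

n(KOH) = 0.01903 × 0.03706 = 7.053 × 10^-4 mol
From the 1:2 ratio, n(H2SO4) in the aliquot = 1/2 × 7.053 × 10^-4 = 3.526 × 10^-4 mol
[H2SO4]_dilute = 3.526 × 10^-4 / 0.02500 = 0.01411 mol/L
Dilution factor = 250.0 / 10.18 = 24.56
[H2SO4]_stock = 0.01411 × 24.56 = 0.3464 mol/L

0.3464 mol/L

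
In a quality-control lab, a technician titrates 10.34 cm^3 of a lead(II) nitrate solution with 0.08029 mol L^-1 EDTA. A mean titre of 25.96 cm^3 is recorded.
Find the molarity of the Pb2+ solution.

Pb^2+ + EDTA^4- → [Pb(EDTA)]^2-
n(EDTA) = 0.02596 L × 0.08029 mol/L = 2.084 × 10^-3 mol
n(Pb2+) = 2.084 × 10^-3 mol (1:1 mole ratio)
[Pb2+] = 2.084 × 10^-3 mol / 0.01034 L = 0.2016 mol/L

0.2016 mol/L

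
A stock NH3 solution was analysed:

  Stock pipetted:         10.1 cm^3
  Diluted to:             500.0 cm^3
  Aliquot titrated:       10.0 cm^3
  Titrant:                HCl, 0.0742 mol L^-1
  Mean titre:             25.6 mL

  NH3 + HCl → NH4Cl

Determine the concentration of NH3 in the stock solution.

n(HCl) = 0.0256 × 0.0742 = 1.90 × 10^-3 mol
n(NH3) in the aliquot = 1.90 × 10^-3 mol (1:1 ratio)
[NH3]_dilute = 1.90 × 10^-3 / 0.0100 = 0.190 mol/L
Dilution factor = 500.0 / 10.1 = 49.50
[NH3]_stock = 0.190 × 49.50 = 9.40 mol/L

9.40 mol/L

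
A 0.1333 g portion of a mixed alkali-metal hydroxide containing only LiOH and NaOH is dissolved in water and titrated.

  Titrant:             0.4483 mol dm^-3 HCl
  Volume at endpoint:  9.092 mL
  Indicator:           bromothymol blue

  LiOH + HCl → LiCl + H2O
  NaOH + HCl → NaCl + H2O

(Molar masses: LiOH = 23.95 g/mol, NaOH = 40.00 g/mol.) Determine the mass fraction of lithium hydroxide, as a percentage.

33.29 %

n(HCl) = 0.009092 × 0.4483 = 4.076 × 10^-3 mol
Let x = n(LiOH), y = n(NaOH).
Titrant: 1x + 1y = 4.076 × 10^-3;  mass: 23.95x + 40.00y = 0.1333
Solving, x = 1.853 × 10^-3 mol, y = 2.223 × 10^-3 mol
mass of LiOH = 1.853 × 10^-3 × 23.95 = 0.04438 g
% LiOH = 0.04438 / 0.1333 × 100 = 33.29 %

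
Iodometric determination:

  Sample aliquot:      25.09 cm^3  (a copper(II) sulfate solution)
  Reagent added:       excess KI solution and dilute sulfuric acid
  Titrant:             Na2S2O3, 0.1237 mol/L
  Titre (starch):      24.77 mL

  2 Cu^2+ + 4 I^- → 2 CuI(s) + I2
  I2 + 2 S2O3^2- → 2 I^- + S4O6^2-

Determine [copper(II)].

n(S2O3^2-) = 0.02477 × 0.1237 = 3.064 × 10^-3 mol
n(I2) = n(S2O3^2-)/2 = 1.532 × 10^-3 mol
From the 2:1 ratio, n(Cu2+) in the aliquot = 2/1 × 1.532 × 10^-3 = 3.064 × 10^-3 mol
[Cu2+] = 3.064 × 10^-3 / 0.02509 = 0.1221 mol/L

0.1221 mol/L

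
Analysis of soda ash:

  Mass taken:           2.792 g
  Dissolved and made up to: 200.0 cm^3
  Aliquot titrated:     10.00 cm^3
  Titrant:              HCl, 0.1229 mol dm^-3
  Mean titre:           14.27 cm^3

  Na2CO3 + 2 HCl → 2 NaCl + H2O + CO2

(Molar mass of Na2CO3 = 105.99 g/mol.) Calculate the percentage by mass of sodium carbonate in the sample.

n(HCl) per titration = 0.01427 × 0.1229 = 1.754 × 10^-3 mol
From the 1:2 ratio, n(Na2CO3) in each aliquot = 1/2 × 1.754 × 10^-3 = 8.769 × 10^-4 mol
n(Na2CO3) in the whole flask = 8.769 × 10^-4 × 200.0/10.00 = 0.01754 mol
mass of Na2CO3 = 0.01754 × 105.99 = 1.859 g
% Na2CO3 = 1.859 / 2.792 × 100 = 66.58 %

66.58 %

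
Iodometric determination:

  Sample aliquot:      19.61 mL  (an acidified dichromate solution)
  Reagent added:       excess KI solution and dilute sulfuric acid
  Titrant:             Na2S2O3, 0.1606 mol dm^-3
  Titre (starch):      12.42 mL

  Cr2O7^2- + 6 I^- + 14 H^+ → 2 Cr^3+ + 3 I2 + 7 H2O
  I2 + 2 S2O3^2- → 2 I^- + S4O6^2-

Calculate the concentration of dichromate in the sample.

0.01695 mol/L

n(S2O3^2-) = 0.01242 × 0.1606 = 1.995 × 10^-3 mol
n(I2) = n(S2O3^2-)/2 = 9.973 × 10^-4 mol
From the 1:3 ratio, n(Cr2O7^2-) in the aliquot = 1/3 × 9.973 × 10^-4 = 3.324 × 10^-4 mol
[Cr2O7^2-] = 3.324 × 10^-4 / 0.01961 = 0.01695 mol/L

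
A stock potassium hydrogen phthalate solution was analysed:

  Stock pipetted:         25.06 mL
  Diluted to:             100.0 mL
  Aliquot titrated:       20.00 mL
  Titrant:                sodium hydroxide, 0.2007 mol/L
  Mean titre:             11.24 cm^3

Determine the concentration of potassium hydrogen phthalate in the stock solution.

KHC8H4O4 + NaOH → KNaC8H4O4 + H2O
n(NaOH) = 0.01124 × 0.2007 = 2.256 × 10^-3 mol
n(KHC8H4O4) in the aliquot = 2.256 × 10^-3 mol (1:1 ratio)
[KHC8H4O4]_dilute = 2.256 × 10^-3 / 0.02000 = 0.1128 mol/L
Dilution factor = 100.0 / 25.06 = 3.990
[KHC8H4O4]_stock = 0.1128 × 3.990 = 0.4501 mol/L

0.4501 mol/L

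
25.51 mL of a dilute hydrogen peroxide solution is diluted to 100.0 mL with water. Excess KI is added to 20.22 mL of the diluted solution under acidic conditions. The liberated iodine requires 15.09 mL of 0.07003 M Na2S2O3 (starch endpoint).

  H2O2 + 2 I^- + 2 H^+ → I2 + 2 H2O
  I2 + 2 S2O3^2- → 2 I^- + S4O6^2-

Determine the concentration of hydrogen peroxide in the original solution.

0.1024 M

n(S2O3^2-) = 0.01509 × 0.07003 = 1.057 × 10^-3 mol
n(I2) = n(S2O3^2-)/2 = 5.284 × 10^-4 mol
n(H2O2) in the aliquot = 5.284 × 10^-4 mol (1:1 ratio)
[H2O2]_dilute = 5.284 × 10^-4 / 0.02022 = 0.02613 mol/L
[H2O2]_original = 0.02613 × 100.0/25.51 = 0.1024 mol/L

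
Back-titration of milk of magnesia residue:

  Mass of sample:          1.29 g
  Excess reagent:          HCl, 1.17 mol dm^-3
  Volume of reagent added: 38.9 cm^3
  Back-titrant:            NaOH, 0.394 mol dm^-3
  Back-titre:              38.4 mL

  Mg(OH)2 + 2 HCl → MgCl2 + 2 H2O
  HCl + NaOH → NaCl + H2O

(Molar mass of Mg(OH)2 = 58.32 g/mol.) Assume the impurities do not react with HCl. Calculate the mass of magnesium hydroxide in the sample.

0.886 g

n(HCl) added = 0.0389 × 1.17 = 0.0455 mol
n(NaOH) used in back-titration = 0.0384 × 0.394 = 0.0151 mol
n(HCl) left over = 0.0151 mol (1:1 ratio)
n(HCl) consumed by analyte = 0.0455 − 0.0151 = 0.0304 mol
From the 1:2 ratio, n(Mg(OH)2) = 1/2 × 0.0304 = 0.0152 mol
mass of Mg(OH)2 = 0.0152 × 58.32 = 0.886 g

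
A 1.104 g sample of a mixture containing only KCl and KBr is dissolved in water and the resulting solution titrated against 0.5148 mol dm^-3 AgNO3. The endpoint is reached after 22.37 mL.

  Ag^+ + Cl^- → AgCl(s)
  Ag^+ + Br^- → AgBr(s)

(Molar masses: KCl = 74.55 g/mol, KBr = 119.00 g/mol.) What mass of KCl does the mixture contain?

n(AgNO3) = 0.02237 × 0.5148 = 0.01152 mol
Let x = n(KCl), y = n(KBr).
Titrant: 1x + 1y = 0.01152;  mass: 74.55x + 119.00y = 1.104
Solving, x = 5.994 × 10^-3 mol, y = 5.523 × 10^-3 mol
mass of KCl = 5.994 × 10^-3 × 74.55 = 0.4468 g

0.4468 g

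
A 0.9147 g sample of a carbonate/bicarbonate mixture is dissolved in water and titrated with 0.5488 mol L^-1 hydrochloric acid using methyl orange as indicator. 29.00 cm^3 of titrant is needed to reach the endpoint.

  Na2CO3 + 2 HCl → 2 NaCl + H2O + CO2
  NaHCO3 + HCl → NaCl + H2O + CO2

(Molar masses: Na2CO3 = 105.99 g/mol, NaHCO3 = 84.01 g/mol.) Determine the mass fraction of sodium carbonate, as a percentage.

78.89 %

n(HCl) = 0.02900 × 0.5488 = 0.01592 mol
Let x = n(Na2CO3), y = n(NaHCO3).
Titrant: 2x + 1y = 0.01592;  mass: 105.99x + 84.01y = 0.9147
Solving, x = 6.809 × 10^-3 mol, y = 2.298 × 10^-3 mol
mass of Na2CO3 = 6.809 × 10^-3 × 105.99 = 0.7216 g
% Na2CO3 = 0.7216 / 0.9147 × 100 = 78.89 %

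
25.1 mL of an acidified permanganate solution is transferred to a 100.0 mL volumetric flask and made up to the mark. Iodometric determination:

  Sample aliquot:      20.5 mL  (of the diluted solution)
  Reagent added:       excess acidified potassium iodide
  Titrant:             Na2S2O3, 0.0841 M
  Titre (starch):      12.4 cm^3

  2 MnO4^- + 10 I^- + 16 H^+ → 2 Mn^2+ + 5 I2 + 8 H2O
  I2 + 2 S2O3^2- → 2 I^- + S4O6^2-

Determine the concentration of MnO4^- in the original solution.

0.0405 M

n(S2O3^2-) = 0.0124 × 0.0841 = 1.04 × 10^-3 mol
n(I2) = n(S2O3^2-)/2 = 5.21 × 10^-4 mol
From the 2:5 ratio, n(MnO4^-) in the aliquot = 2/5 × 5.21 × 10^-4 = 2.09 × 10^-4 mol
[MnO4^-]_dilute = 2.09 × 10^-4 / 0.0205 = 0.0102 mol/L
[MnO4^-]_original = 0.0102 × 100.0/25.1 = 0.0405 mol/L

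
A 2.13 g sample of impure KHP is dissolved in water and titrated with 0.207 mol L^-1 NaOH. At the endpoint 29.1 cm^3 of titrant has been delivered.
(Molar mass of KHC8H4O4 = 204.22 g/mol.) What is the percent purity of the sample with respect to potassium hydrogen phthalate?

57.8 %

KHC8H4O4 + NaOH → KNaC8H4O4 + H2O
n(NaOH) = 0.0291 L × 0.207 mol/L = 6.02 × 10^-3 mol
n(KHC8H4O4) = 6.02 × 10^-3 mol (1:1 ratio)
mass of KHC8H4O4 = 6.02 × 10^-3 × 204.22 g/mol = 1.23 g
% KHC8H4O4 = 1.23 / 2.13 × 100 = 57.8 %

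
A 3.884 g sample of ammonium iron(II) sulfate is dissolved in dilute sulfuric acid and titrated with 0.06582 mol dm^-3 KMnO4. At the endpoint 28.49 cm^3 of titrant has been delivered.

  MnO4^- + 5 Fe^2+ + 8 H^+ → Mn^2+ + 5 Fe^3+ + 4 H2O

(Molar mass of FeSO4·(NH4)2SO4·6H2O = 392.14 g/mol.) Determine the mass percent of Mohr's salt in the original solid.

94.66 %

n(KMnO4) = 0.02849 L × 0.06582 mol/L = 1.875 × 10^-3 mol
From the 5:1 ratio, n(FeSO4·(NH4)2SO4·6H2O) = 5/1 × 1.875 × 10^-3 = 9.376 × 10^-3 mol
mass of FeSO4·(NH4)2SO4·6H2O = 9.376 × 10^-3 × 392.14 g/mol = 3.677 g
% FeSO4·(NH4)2SO4·6H2O = 3.677 / 3.884 × 100 = 94.66 %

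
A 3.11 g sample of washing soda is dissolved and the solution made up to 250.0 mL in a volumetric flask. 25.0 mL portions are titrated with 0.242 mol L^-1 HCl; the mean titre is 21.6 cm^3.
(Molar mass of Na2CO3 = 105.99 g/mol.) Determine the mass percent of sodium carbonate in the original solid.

Na2CO3 + 2 HCl → 2 NaCl + H2O + CO2
n(HCl) per titration = 0.0216 × 0.242 = 5.23 × 10^-3 mol
From the 1:2 ratio, n(Na2CO3) in each aliquot = 1/2 × 5.23 × 10^-3 = 2.61 × 10^-3 mol
n(Na2CO3) in the whole flask = 2.61 × 10^-3 × 250.0/25.0 = 0.0261 mol
mass of Na2CO3 = 0.0261 × 105.99 = 2.77 g
% Na2CO3 = 2.77 / 3.11 × 100 = 89.1 %

89.1 %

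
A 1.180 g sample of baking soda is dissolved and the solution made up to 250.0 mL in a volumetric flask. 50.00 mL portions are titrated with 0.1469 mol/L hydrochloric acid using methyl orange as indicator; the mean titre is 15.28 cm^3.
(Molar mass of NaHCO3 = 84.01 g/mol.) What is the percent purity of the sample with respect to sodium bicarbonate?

NaHCO3 + HCl → NaCl + H2O + CO2
n(HCl) per titration = 0.01528 × 0.1469 = 2.245 × 10^-3 mol
n(NaHCO3) in each aliquot = 2.245 × 10^-3 mol (1:1 ratio)
n(NaHCO3) in the whole flask = 2.245 × 10^-3 × 250.0/50.00 = 0.01122 mol
mass of NaHCO3 = 0.01122 × 84.01 = 0.9429 g
% NaHCO3 = 0.9429 / 1.180 × 100 = 79.90 %

79.90 %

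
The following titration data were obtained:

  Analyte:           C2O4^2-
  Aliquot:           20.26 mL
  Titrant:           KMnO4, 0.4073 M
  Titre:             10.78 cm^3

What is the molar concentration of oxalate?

2 MnO4^- + 5 C2O4^2- + 16 H^+ → 2 Mn^2+ + 10 CO2 + 8 H2O
n(KMnO4) = 0.01078 L × 0.4073 mol/L = 4.391 × 10^-3 mol
From the 5:2 mole ratio, n(C2O4^2-) = 5/2 × 4.391 × 10^-3 = 0.01098 mol
[C2O4^2-] = 0.01098 mol / 0.02026 L = 0.5418 mol/L

0.5418 M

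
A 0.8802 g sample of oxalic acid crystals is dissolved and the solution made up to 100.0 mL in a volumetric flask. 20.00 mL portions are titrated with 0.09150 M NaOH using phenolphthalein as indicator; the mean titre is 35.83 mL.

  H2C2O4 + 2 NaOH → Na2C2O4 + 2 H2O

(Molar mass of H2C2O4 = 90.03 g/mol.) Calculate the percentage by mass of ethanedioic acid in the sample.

n(NaOH) per titration = 0.03583 × 0.09150 = 3.278 × 10^-3 mol
From the 1:2 ratio, n(H2C2O4) in each aliquot = 1/2 × 3.278 × 10^-3 = 1.639 × 10^-3 mol
n(H2C2O4) in the whole flask = 1.639 × 10^-3 × 100.0/20.00 = 8.196 × 10^-3 mol
mass of H2C2O4 = 8.196 × 10^-3 × 90.03 = 0.7379 g
% H2C2O4 = 0.7379 / 0.8802 × 100 = 83.83 %

83.83 %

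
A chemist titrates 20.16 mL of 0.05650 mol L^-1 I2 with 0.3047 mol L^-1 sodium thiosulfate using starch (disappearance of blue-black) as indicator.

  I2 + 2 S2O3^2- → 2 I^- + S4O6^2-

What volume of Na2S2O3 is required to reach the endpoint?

7.476 mL

n(I2) = 0.02016 L × 0.05650 mol/L = 1.139 × 10^-3 mol
From the 2:1 stoichiometry, n(Na2S2O3) = 2/1 × 1.139 × 10^-3 = 2.278 × 10^-3 mol
V(Na2S2O3) = 2.278 × 10^-3 mol / 0.3047 mol/L = 0.007476 L = 7.476 mL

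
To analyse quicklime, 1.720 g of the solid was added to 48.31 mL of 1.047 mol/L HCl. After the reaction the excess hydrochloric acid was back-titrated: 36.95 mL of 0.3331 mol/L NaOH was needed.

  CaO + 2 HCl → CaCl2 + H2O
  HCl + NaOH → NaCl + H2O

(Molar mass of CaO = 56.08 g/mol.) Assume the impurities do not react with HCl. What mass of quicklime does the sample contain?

1.073 g

n(HCl) added = 0.04831 × 1.047 = 0.05058 mol
n(NaOH) used in back-titration = 0.03695 × 0.3331 = 0.01231 mol
n(HCl) left over = 0.01231 mol (1:1 ratio)
n(HCl) consumed by analyte = 0.05058 − 0.01231 = 0.03827 mol
From the 1:2 ratio, n(CaO) = 1/2 × 0.03827 = 0.01914 mol
mass of CaO = 0.01914 × 56.08 = 1.073 g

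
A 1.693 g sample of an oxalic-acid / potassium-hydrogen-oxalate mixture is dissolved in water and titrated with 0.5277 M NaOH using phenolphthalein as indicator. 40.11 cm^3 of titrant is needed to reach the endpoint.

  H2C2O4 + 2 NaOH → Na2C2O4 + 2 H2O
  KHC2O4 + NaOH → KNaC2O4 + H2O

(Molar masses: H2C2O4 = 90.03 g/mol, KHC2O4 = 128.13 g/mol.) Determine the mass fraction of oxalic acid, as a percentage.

n(NaOH) = 0.04011 × 0.5277 = 0.02117 mol
Let x = n(H2C2O4), y = n(KHC2O4).
Titrant: 2x + 1y = 0.02117;  mass: 90.03x + 128.13y = 1.693
Solving, x = 6.130 × 10^-3 mol, y = 8.906 × 10^-3 mol
mass of H2C2O4 = 6.130 × 10^-3 × 90.03 = 0.5519 g
% H2C2O4 = 0.5519 / 1.693 × 100 = 32.60 %

32.60 %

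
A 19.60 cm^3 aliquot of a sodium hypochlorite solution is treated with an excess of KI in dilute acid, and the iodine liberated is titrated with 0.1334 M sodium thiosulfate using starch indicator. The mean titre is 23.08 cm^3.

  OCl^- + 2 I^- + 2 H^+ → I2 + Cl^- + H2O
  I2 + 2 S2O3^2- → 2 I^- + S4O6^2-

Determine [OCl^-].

n(S2O3^2-) = 0.02308 × 0.1334 = 3.079 × 10^-3 mol
n(I2) = n(S2O3^2-)/2 = 1.539 × 10^-3 mol
n(OCl^-) in the aliquot = 1.539 × 10^-3 mol (1:1 ratio)
[OCl^-] = 1.539 × 10^-3 / 0.01960 = 0.07854 mol/L

0.07854 M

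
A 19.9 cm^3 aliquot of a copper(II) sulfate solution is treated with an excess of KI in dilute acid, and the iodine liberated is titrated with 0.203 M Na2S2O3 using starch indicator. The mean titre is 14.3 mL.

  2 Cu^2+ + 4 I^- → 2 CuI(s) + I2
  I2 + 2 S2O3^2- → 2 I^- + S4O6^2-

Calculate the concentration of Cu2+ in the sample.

n(S2O3^2-) = 0.0143 × 0.203 = 2.90 × 10^-3 mol
n(I2) = n(S2O3^2-)/2 = 1.45 × 10^-3 mol
From the 2:1 ratio, n(Cu2+) in the aliquot = 2/1 × 1.45 × 10^-3 = 2.90 × 10^-3 mol
[Cu2+] = 2.90 × 10^-3 / 0.0199 = 0.146 mol/L

0.146 M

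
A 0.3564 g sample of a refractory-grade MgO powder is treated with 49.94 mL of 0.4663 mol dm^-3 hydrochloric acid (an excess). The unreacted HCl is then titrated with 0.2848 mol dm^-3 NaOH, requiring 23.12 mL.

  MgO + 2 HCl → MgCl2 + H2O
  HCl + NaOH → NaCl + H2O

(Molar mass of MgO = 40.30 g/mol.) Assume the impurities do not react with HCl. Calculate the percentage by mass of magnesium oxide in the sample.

n(HCl) added = 0.04994 × 0.4663 = 0.02329 mol
n(NaOH) used in back-titration = 0.02312 × 0.2848 = 6.585 × 10^-3 mol
n(HCl) left over = 6.585 × 10^-3 mol (1:1 ratio)
n(HCl) consumed by analyte = 0.02329 − 6.585 × 10^-3 = 0.01670 mol
From the 1:2 ratio, n(MgO) = 1/2 × 0.01670 = 8.351 × 10^-3 mol
mass of MgO = 8.351 × 10^-3 × 40.30 = 0.3366 g
% MgO = 0.3366 / 0.3564 × 100 = 94.43 %

94.43 %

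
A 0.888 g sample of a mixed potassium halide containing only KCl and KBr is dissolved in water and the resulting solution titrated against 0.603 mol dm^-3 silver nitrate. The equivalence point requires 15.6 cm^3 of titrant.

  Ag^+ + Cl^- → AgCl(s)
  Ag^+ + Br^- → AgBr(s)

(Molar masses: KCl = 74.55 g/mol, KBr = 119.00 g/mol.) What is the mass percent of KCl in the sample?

43.7 %

n(AgNO3) = 0.0156 × 0.603 = 9.41 × 10^-3 mol
Let x = n(KCl), y = n(KBr).
Titrant: 1x + 1y = 9.41 × 10^-3;  mass: 74.55x + 119.00y = 0.888
Solving, x = 5.21 × 10^-3 mol, y = 4.20 × 10^-3 mol
mass of KCl = 5.21 × 10^-3 × 74.55 = 0.388 g
% KCl = 0.388 / 0.888 × 100 = 43.7 %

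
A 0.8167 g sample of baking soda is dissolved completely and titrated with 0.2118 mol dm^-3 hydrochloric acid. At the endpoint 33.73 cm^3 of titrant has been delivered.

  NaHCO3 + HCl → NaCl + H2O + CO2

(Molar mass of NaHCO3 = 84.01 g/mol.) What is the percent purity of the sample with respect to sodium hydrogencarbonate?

73.49 %

n(HCl) = 0.03373 L × 0.2118 mol/L = 7.144 × 10^-3 mol
n(NaHCO3) = 7.144 × 10^-3 mol (1:1 ratio)
mass of NaHCO3 = 7.144 × 10^-3 × 84.01 g/mol = 0.6002 g
% NaHCO3 = 0.6002 / 0.8167 × 100 = 73.49 %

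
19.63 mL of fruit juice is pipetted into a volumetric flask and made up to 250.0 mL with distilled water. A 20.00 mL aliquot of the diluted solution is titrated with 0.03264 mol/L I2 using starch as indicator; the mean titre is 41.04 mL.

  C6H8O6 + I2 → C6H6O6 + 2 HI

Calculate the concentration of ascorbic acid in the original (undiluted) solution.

0.8530 mol/L

n(I2) = 0.04104 × 0.03264 = 1.340 × 10^-3 mol
n(C6H8O6) in the aliquot = 1.340 × 10^-3 mol (1:1 ratio)
[C6H8O6]_dilute = 1.340 × 10^-3 / 0.02000 = 0.06698 mol/L
Dilution factor = 250.0 / 19.63 = 12.74
[C6H8O6]_stock = 0.06698 × 12.74 = 0.8530 mol/L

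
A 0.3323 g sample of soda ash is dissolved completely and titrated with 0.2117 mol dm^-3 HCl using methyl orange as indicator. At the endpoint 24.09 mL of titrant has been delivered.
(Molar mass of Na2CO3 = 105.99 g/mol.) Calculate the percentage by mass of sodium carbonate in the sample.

81.33 %

Na2CO3 + 2 HCl → 2 NaCl + H2O + CO2
n(HCl) = 0.02409 L × 0.2117 mol/L = 5.100 × 10^-3 mol
From the 1:2 ratio, n(Na2CO3) = 1/2 × 5.100 × 10^-3 = 2.550 × 10^-3 mol
mass of Na2CO3 = 2.550 × 10^-3 × 105.99 g/mol = 0.2703 g
% Na2CO3 = 0.2703 / 0.3323 × 100 = 81.33 %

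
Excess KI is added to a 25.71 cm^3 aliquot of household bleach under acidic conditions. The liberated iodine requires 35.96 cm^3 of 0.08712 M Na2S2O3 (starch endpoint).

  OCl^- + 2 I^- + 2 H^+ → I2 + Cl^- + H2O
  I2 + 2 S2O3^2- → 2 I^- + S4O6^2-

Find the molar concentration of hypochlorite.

0.06093 M

n(S2O3^2-) = 0.03596 × 0.08712 = 3.133 × 10^-3 mol
n(I2) = n(S2O3^2-)/2 = 1.566 × 10^-3 mol
n(OCl^-) in the aliquot = 1.566 × 10^-3 mol (1:1 ratio)
[OCl^-] = 1.566 × 10^-3 / 0.02571 = 0.06093 mol/L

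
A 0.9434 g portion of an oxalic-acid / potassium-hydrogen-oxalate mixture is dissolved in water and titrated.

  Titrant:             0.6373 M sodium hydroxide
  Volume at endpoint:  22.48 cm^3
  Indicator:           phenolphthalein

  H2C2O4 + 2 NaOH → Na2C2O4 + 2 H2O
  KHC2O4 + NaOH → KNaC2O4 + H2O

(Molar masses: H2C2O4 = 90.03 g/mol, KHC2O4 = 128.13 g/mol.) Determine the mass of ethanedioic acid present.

0.4832 g

n(NaOH) = 0.02248 × 0.6373 = 0.01433 mol
Let x = n(H2C2O4), y = n(KHC2O4).
Titrant: 2x + 1y = 0.01433;  mass: 90.03x + 128.13y = 0.9434
Solving, x = 5.368 × 10^-3 mol, y = 3.591 × 10^-3 mol
mass of H2C2O4 = 5.368 × 10^-3 × 90.03 = 0.4832 g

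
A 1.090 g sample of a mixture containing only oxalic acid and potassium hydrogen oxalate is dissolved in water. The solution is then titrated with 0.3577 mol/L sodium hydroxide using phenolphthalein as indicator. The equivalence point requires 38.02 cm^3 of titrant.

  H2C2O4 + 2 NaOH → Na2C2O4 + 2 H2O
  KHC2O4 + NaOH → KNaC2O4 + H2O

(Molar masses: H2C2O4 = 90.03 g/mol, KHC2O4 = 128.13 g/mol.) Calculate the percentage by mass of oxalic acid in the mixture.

n(NaOH) = 0.03802 × 0.3577 = 0.01360 mol
Let x = n(H2C2O4), y = n(KHC2O4).
Titrant: 2x + 1y = 0.01360;  mass: 90.03x + 128.13y = 1.090
Solving, x = 3.926 × 10^-3 mol, y = 5.749 × 10^-3 mol
mass of H2C2O4 = 3.926 × 10^-3 × 90.03 = 0.3534 g
% H2C2O4 = 0.3534 / 1.090 × 100 = 32.42 %

32.42 %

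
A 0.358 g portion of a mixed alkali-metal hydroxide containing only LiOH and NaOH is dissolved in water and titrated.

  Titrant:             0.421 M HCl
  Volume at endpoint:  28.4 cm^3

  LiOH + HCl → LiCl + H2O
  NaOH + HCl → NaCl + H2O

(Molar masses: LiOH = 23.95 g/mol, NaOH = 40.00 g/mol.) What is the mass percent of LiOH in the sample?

50.1 %

n(HCl) = 0.0284 × 0.421 = 0.0120 mol
Let x = n(LiOH), y = n(NaOH).
Titrant: 1x + 1y = 0.0120;  mass: 23.95x + 40.00y = 0.358
Solving, x = 7.49 × 10^-3 mol, y = 4.46 × 10^-3 mol
mass of LiOH = 7.49 × 10^-3 × 23.95 = 0.179 g
% LiOH = 0.179 / 0.358 × 100 = 50.1 %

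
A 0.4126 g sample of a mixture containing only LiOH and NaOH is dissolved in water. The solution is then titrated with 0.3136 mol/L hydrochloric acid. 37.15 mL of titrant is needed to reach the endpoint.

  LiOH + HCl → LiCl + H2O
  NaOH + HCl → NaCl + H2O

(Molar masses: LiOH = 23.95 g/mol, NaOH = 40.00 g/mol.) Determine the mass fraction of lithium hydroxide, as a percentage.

n(HCl) = 0.03715 × 0.3136 = 0.01165 mol
Let x = n(LiOH), y = n(NaOH).
Titrant: 1x + 1y = 0.01165;  mass: 23.95x + 40.00y = 0.4126
Solving, x = 3.328 × 10^-3 mol, y = 8.323 × 10^-3 mol
mass of LiOH = 3.328 × 10^-3 × 23.95 = 0.07970 g
% LiOH = 0.07970 / 0.4126 × 100 = 19.32 %

19.32 %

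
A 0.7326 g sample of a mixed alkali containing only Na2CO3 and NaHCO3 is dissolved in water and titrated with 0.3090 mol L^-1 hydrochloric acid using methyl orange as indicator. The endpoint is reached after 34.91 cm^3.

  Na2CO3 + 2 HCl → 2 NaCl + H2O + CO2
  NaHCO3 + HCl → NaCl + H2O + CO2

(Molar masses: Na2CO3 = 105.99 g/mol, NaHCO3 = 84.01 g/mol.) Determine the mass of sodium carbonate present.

n(HCl) = 0.03491 × 0.3090 = 0.01079 mol
Let x = n(Na2CO3), y = n(NaHCO3).
Titrant: 2x + 1y = 0.01079;  mass: 105.99x + 84.01y = 0.7326
Solving, x = 2.799 × 10^-3 mol, y = 5.189 × 10^-3 mol
mass of Na2CO3 = 2.799 × 10^-3 × 105.99 = 0.2967 g

0.2967 g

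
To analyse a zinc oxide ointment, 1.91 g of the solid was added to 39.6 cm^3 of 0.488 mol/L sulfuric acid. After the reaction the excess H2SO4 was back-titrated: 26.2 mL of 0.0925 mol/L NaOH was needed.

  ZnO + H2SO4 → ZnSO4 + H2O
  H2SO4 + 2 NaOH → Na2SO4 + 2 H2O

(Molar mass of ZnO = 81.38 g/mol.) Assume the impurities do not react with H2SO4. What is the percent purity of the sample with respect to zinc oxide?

77.2 %

n(H2SO4) added = 0.0396 × 0.488 = 0.0193 mol
n(NaOH) used in back-titration = 0.0262 × 0.0925 = 2.42 × 10^-3 mol
From the 1:2 ratio, n(H2SO4) left over = 1/2 × 2.42 × 10^-3 = 1.21 × 10^-3 mol
n(H2SO4) consumed by analyte = 0.0193 − 1.21 × 10^-3 = 0.0181 mol
n(ZnO) = 0.0181 mol (1:1 ratio)
mass of ZnO = 0.0181 × 81.38 = 1.47 g
% ZnO = 1.47 / 1.91 × 100 = 77.2 %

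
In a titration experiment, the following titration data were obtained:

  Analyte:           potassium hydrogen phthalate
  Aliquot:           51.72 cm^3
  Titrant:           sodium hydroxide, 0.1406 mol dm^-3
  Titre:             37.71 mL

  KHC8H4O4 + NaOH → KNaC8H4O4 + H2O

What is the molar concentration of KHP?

0.1025 mol/L

n(NaOH) = 0.03771 L × 0.1406 mol/L = 5.302 × 10^-3 mol
n(KHC8H4O4) = 5.302 × 10^-3 mol (1:1 mole ratio)
[KHC8H4O4] = 5.302 × 10^-3 mol / 0.05172 L = 0.1025 mol/L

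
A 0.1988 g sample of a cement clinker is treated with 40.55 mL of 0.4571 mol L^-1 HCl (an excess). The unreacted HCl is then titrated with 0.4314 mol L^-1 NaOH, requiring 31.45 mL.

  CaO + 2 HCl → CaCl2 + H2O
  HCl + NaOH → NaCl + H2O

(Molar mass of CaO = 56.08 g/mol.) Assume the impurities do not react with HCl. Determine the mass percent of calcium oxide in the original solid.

70.07 %

n(HCl) added = 0.04055 × 0.4571 = 0.01854 mol
n(NaOH) used in back-titration = 0.03145 × 0.4314 = 0.01357 mol
n(HCl) left over = 0.01357 mol (1:1 ratio)
n(HCl) consumed by analyte = 0.01854 − 0.01357 = 4.968 × 10^-3 mol
From the 1:2 ratio, n(CaO) = 1/2 × 4.968 × 10^-3 = 2.484 × 10^-3 mol
mass of CaO = 2.484 × 10^-3 × 56.08 = 0.1393 g
% CaO = 0.1393 / 0.1988 × 100 = 70.07 %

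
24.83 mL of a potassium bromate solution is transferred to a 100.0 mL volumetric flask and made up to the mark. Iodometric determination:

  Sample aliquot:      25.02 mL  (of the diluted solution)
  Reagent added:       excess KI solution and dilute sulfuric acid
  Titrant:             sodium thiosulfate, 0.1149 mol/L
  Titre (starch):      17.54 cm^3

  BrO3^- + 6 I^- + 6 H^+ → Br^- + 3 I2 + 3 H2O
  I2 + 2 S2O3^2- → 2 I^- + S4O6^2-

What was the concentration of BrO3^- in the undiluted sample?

n(S2O3^2-) = 0.01754 × 0.1149 = 2.015 × 10^-3 mol
n(I2) = n(S2O3^2-)/2 = 1.008 × 10^-3 mol
From the 1:3 ratio, n(BrO3^-) in the aliquot = 1/3 × 1.008 × 10^-3 = 3.359 × 10^-4 mol
[BrO3^-]_dilute = 3.359 × 10^-4 / 0.02502 = 0.01342 mol/L
[BrO3^-]_original = 0.01342 × 100.0/24.83 = 0.05407 mol/L

0.05407 mol/L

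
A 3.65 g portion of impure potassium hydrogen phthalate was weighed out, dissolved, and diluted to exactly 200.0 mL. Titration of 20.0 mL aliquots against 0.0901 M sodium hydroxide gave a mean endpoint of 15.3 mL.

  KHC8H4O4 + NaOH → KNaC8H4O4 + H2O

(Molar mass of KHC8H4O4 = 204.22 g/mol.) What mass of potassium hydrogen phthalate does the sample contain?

n(NaOH) per titration = 0.0153 × 0.0901 = 1.38 × 10^-3 mol
n(KHC8H4O4) in each aliquot = 1.38 × 10^-3 mol (1:1 ratio)
n(KHC8H4O4) in the whole flask = 1.38 × 10^-3 × 200.0/20.0 = 0.0138 mol
mass of KHC8H4O4 = 0.0138 × 204.22 = 2.82 g

2.82 g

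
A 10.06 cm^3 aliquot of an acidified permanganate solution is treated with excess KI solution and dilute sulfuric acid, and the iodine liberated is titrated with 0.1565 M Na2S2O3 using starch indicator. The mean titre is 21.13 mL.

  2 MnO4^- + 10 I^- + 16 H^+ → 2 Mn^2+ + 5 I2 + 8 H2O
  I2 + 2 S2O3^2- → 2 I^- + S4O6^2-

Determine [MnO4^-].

0.06574 M

n(S2O3^2-) = 0.02113 × 0.1565 = 3.307 × 10^-3 mol
n(I2) = n(S2O3^2-)/2 = 1.653 × 10^-3 mol
From the 2:5 ratio, n(MnO4^-) in the aliquot = 2/5 × 1.653 × 10^-3 = 6.614 × 10^-4 mol
[MnO4^-] = 6.614 × 10^-4 / 0.01006 = 0.06574 mol/L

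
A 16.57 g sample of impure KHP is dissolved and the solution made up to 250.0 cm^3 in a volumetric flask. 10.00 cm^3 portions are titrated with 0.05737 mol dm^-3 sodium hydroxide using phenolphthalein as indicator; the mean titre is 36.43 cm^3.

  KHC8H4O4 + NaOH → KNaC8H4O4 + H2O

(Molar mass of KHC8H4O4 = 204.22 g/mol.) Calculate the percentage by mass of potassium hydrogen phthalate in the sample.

64.40 %

n(NaOH) per titration = 0.03643 × 0.05737 = 2.090 × 10^-3 mol
n(KHC8H4O4) in each aliquot = 2.090 × 10^-3 mol (1:1 ratio)
n(KHC8H4O4) in the whole flask = 2.090 × 10^-3 × 250.0/10.00 = 0.05225 mol
mass of KHC8H4O4 = 0.05225 × 204.22 = 10.67 g
% KHC8H4O4 = 10.67 / 16.57 × 100 = 64.40 %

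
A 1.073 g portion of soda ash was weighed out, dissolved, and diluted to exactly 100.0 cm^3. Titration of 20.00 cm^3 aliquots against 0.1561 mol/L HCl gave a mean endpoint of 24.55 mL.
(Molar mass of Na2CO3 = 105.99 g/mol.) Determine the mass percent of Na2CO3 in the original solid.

94.64 %

Na2CO3 + 2 HCl → 2 NaCl + H2O + CO2
n(HCl) per titration = 0.02455 × 0.1561 = 3.832 × 10^-3 mol
From the 1:2 ratio, n(Na2CO3) in each aliquot = 1/2 × 3.832 × 10^-3 = 1.916 × 10^-3 mol
n(Na2CO3) in the whole flask = 1.916 × 10^-3 × 100.0/20.00 = 9.581 × 10^-3 mol
mass of Na2CO3 = 9.581 × 10^-3 × 105.99 = 1.015 g
% Na2CO3 = 1.015 / 1.073 × 100 = 94.64 %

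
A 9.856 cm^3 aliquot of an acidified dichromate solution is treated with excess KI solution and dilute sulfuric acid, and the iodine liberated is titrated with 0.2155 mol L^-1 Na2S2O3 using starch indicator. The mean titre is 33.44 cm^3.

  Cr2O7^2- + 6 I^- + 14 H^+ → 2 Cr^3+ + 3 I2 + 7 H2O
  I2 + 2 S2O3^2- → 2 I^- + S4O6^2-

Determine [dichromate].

n(S2O3^2-) = 0.03344 × 0.2155 = 7.206 × 10^-3 mol
n(I2) = n(S2O3^2-)/2 = 3.603 × 10^-3 mol
From the 1:3 ratio, n(Cr2O7^2-) in the aliquot = 1/3 × 3.603 × 10^-3 = 1.201 × 10^-3 mol
[Cr2O7^2-] = 1.201 × 10^-3 / 0.009856 = 0.1219 mol/L

0.1219 mol/L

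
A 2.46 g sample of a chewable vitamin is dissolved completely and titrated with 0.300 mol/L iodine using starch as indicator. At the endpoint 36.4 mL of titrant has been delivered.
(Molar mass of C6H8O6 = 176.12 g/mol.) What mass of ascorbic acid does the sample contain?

C6H8O6 + I2 → C6H6O6 + 2 HI
n(I2) = 0.0364 L × 0.300 mol/L = 0.0109 mol
n(C6H8O6) = 0.0109 mol (1:1 ratio)
mass of C6H8O6 = 0.0109 × 176.12 g/mol = 1.92 g

1.92 g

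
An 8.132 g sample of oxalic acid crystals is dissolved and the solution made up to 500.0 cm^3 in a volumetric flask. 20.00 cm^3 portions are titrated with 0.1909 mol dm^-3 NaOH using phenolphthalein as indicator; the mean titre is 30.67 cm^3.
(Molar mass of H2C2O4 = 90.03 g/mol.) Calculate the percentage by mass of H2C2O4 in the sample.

H2C2O4 + 2 NaOH → Na2C2O4 + 2 H2O
n(NaOH) per titration = 0.03067 × 0.1909 = 5.855 × 10^-3 mol
From the 1:2 ratio, n(H2C2O4) in each aliquot = 1/2 × 5.855 × 10^-3 = 2.927 × 10^-3 mol
n(H2C2O4) in the whole flask = 2.927 × 10^-3 × 500.0/20.00 = 0.07319 mol
mass of H2C2O4 = 0.07319 × 90.03 = 6.589 g
% H2C2O4 = 6.589 / 8.132 × 100 = 81.03 %

81.03 %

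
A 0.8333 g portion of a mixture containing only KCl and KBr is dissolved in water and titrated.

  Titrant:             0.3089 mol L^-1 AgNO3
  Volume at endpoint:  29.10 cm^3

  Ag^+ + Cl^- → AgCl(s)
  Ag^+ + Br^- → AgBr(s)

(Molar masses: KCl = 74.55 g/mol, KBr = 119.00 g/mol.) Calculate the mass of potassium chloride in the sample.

n(AgNO3) = 0.02910 × 0.3089 = 8.989 × 10^-3 mol
Let x = n(KCl), y = n(KBr).
Titrant: 1x + 1y = 8.989 × 10^-3;  mass: 74.55x + 119.00y = 0.8333
Solving, x = 5.318 × 10^-3 mol, y = 3.671 × 10^-3 mol
mass of KCl = 5.318 × 10^-3 × 74.55 = 0.3965 g

0.3965 g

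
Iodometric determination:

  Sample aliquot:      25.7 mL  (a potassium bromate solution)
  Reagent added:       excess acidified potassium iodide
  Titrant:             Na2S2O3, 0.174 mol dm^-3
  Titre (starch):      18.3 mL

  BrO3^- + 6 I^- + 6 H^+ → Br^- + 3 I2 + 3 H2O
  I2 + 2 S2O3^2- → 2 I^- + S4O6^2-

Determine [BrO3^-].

0.0206 mol/L

n(S2O3^2-) = 0.0183 × 0.174 = 3.18 × 10^-3 mol
n(I2) = n(S2O3^2-)/2 = 1.59 × 10^-3 mol
From the 1:3 ratio, n(BrO3^-) in the aliquot = 1/3 × 1.59 × 10^-3 = 5.31 × 10^-4 mol
[BrO3^-] = 5.31 × 10^-4 / 0.0257 = 0.0206 mol/L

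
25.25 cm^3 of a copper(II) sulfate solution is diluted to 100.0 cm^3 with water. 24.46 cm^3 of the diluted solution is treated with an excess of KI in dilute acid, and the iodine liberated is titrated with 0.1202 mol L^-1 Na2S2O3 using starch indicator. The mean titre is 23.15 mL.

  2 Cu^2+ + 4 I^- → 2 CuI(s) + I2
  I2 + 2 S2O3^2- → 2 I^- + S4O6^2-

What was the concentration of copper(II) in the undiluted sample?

0.4505 mol/L

n(S2O3^2-) = 0.02315 × 0.1202 = 2.783 × 10^-3 mol
n(I2) = n(S2O3^2-)/2 = 1.391 × 10^-3 mol
From the 2:1 ratio, n(Cu2+) in the aliquot = 2/1 × 1.391 × 10^-3 = 2.783 × 10^-3 mol
[Cu2+]_dilute = 2.783 × 10^-3 / 0.02446 = 0.1138 mol/L
[Cu2+]_original = 0.1138 × 100.0/25.25 = 0.4505 mol/L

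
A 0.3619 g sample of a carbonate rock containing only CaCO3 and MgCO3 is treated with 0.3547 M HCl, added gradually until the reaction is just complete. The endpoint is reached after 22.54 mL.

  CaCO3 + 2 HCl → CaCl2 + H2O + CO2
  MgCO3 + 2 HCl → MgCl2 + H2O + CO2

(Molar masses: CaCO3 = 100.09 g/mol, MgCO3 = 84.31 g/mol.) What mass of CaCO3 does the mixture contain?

0.1578 g

n(HCl) = 0.02254 × 0.3547 = 7.995 × 10^-3 mol
Let x = n(CaCO3), y = n(MgCO3).
Titrant: 2x + 2y = 7.995 × 10^-3;  mass: 100.09x + 84.31y = 0.3619
Solving, x = 1.576 × 10^-3 mol, y = 2.421 × 10^-3 mol
mass of CaCO3 = 1.576 × 10^-3 × 100.09 = 0.1578 g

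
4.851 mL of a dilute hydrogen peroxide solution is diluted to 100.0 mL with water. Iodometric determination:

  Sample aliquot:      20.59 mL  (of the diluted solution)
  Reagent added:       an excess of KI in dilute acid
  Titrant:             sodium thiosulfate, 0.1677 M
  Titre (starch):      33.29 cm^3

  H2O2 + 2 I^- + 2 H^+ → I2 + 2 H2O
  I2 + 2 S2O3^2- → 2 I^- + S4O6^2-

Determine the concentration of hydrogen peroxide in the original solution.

n(S2O3^2-) = 0.03329 × 0.1677 = 5.583 × 10^-3 mol
n(I2) = n(S2O3^2-)/2 = 2.791 × 10^-3 mol
n(H2O2) in the aliquot = 2.791 × 10^-3 mol (1:1 ratio)
[H2O2]_dilute = 2.791 × 10^-3 / 0.02059 = 0.1356 mol/L
[H2O2]_original = 0.1356 × 100.0/4.851 = 2.795 mol/L

2.795 M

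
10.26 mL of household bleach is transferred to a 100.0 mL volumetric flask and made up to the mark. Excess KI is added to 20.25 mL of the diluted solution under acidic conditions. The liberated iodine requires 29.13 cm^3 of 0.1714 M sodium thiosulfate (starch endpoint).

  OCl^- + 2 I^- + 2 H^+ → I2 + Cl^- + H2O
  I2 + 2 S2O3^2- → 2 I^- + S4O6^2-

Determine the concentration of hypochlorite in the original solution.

n(S2O3^2-) = 0.02913 × 0.1714 = 4.993 × 10^-3 mol
n(I2) = n(S2O3^2-)/2 = 2.496 × 10^-3 mol
n(OCl^-) in the aliquot = 2.496 × 10^-3 mol (1:1 ratio)
[OCl^-]_dilute = 2.496 × 10^-3 / 0.02025 = 0.1233 mol/L
[OCl^-]_original = 0.1233 × 100.0/10.26 = 1.202 mol/L

1.202 M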